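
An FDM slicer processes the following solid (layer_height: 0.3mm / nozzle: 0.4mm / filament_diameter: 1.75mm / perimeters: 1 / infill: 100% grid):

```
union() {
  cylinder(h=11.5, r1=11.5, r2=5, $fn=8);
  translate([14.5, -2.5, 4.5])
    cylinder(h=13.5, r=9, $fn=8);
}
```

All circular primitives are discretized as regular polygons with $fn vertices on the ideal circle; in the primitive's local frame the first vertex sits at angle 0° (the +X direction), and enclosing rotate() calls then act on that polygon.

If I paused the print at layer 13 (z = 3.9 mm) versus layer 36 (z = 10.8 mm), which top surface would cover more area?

layer 36 (z = 10.8 mm)

Layer 13 (z = 3.9): the cone (r1=11.5→r2=5) has section circumradius 9.296 here — a regular 8-gon (area = (8/2)·9.296²·sin(360°/8) = 244.40 mm²); the cylinder at (14.5, -2.5) is not intersected at this z (z outside [4.5, 18]); Merging all regions: only the cone is present, so the union is just that shape — area = 244.40 mm². So its area = 244.40 mm². Layer 36 (z = 10.8): the cone (r1=11.5→r2=5) has section circumradius 5.396 here — a regular 8-gon (area = (8/2)·5.396²·sin(360°/8) = 82.34 mm²); the cylinder at (14.5, -2.5): section is a regular 8-gon, circumradius r=9 (area = (8/2)·9.000²·sin(360°/8) = 229.10 mm²); Combining (union): the 2 present regions are separate (no shared area or edge), so areas and boundary lengths simply add and each stays a separate island — area = 311.45 mm². So its area = 311.45 mm². Layer 36 is larger (311.45 vs 244.40 mm²).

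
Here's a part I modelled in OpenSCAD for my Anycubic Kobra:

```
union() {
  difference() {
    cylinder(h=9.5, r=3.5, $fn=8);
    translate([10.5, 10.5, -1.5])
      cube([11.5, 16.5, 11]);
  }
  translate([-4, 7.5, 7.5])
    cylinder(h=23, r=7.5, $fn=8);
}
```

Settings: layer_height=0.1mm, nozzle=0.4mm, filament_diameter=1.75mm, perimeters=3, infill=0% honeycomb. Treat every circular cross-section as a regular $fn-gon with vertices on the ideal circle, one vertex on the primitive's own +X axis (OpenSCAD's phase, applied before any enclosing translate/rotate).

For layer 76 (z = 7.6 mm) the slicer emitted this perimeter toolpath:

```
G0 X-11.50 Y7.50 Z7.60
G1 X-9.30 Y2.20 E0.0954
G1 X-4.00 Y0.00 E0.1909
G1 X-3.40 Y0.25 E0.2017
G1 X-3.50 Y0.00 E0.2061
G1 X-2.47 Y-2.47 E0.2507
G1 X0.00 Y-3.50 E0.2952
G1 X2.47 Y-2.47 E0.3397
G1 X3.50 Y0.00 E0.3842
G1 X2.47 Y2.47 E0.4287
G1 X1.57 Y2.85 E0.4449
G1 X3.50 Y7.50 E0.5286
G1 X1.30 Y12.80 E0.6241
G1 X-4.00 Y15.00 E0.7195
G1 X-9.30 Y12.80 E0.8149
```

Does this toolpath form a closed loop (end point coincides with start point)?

Start point (G0): (-11.50, 7.50). End point (last G1): the path does not return to the start — open.

no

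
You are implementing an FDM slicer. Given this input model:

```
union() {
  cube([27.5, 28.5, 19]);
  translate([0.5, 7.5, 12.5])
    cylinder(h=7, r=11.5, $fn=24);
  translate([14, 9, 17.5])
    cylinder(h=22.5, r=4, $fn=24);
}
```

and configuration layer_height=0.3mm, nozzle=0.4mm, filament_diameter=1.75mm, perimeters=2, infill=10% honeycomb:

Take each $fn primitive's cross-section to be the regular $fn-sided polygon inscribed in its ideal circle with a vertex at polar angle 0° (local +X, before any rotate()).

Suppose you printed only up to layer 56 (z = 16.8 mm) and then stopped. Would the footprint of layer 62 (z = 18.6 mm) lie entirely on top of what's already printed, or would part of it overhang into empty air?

Compare the two slices. At z = 16.8: the 27.5×28.5 cube contributes its full rectangle (area 783.75 mm²); the r=11.5 cylinder at (0.5, 7.5) contributes a regular 24-gon of circumradius 11.5 (area = (24/2)·11.500²·sin(360°/24) = 410.75 mm²); the cylinder at (14, 9) is not intersected at this z (z outside [17.5, 40]); Taking the union: the regions partially overlap — summed areas 1194.50 mm² minus the doubly-counted overlap 191.29 mm² gives 1003.21 mm² — area = 1003.21 mm². At z = 18.6: the 27.5×28.5 cube contributes its full rectangle (area 783.75 mm²); the cylinder at (0.5, 7.5): section is a regular 24-gon, circumradius r=11.5 (area = (24/2)·11.500²·sin(360°/24) = 410.75 mm²); the r=4 cylinder at (14, 9) contributes a regular 24-gon of circumradius 4 (area = (24/2)·4.000²·sin(360°/24) = 49.69 mm²); Merging all regions: the regions partially overlap — summed areas 1244.19 mm² minus the doubly-counted overlap 240.98 mm² gives 1003.21 mm² — area = 1003.21 mm². Checking containment: the cross-section at z = 18.6 is a subset of the cross-section at z = 16.8.

entirely on top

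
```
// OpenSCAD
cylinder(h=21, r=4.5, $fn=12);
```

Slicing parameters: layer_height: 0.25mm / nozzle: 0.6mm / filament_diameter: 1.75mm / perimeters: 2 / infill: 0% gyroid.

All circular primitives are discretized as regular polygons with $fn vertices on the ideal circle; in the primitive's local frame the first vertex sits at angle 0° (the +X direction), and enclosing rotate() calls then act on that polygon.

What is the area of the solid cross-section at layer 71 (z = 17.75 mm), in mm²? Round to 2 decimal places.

60.75 mm²

At z = 17.75 mm: the r=4.5 cylinder gives a regular 12-gon of circumradius 4.5 (constant along its height) (area = (12/2)·4.500²·sin(360°/12) = 60.75 mm²). Overall, the cross-section is a single solid region. Net area = 60.75 mm².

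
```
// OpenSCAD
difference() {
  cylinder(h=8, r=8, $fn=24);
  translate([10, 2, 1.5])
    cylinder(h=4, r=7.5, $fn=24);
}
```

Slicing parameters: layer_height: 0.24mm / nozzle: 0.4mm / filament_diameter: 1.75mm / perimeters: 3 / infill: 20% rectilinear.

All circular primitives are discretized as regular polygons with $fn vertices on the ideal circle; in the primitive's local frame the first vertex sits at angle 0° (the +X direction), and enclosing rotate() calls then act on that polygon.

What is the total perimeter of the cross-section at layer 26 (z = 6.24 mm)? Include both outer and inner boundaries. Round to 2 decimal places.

50.12 mm

At z = 6.24 mm: the r=8 cylinder contributes a regular 24-gon of circumradius 8 (perimeter = 2·24·8.000·sin(180°/24) = 50.12 mm); the cylinder at (10, 2) is not intersected at this z (z outside [1.5, 5.5]); Taking the first minus the rest: none of the subtracted shapes is present at this height, so the r=8 cylinder is unchanged — boundary = 50.12 mm. Overall, the cross-section is a single solid region. Total boundary length (outer) = 50.12 mm.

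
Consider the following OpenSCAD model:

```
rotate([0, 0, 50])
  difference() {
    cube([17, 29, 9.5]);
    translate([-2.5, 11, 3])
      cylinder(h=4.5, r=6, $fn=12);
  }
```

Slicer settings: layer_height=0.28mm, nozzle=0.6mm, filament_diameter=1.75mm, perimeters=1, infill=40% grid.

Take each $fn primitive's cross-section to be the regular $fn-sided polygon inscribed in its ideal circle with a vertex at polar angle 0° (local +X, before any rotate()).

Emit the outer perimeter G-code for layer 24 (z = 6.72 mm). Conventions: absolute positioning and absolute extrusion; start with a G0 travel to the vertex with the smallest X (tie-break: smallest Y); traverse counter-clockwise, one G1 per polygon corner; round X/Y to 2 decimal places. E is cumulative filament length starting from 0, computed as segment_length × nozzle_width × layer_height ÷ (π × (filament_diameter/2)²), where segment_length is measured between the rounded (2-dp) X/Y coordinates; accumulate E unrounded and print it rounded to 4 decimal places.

At z = 6.72 mm: the 17×29 cube contributes its full rectangle; the cylinder at (-2.5, 11): section is a regular 12-gon, circumradius r=6; After the difference (first − rest): starting from the 17×29 cube, the r=6 cylinder at (-2.5, 11) partially overlaps it — only the 25.67 mm² overlap (of its 108.00 mm²) is removed, clipping the outline — 1 connected region; (rotated 50° about Z; rotation is an isometry so areas/perimeters/island counts are preserved). The outline is a single polygon with 11 vertices. Extrusion per mm of travel: 0.6 × 0.28 / (π × 0.875²) = 0.069846. Accumulating E over each segment gives final E = 6.6209.

G0 X-22.22 Y18.64 Z6.72
G1 X-12.51 Y10.50 E0.8850
G1 X-12.09 Y10.79 E0.9206
G1 X-8.99 Y11.06 E1.1380
G1 X-6.18 Y9.75 E1.3545
G1 X-4.40 Y7.21 E1.5712
G1 X-4.12 Y4.11 E1.7886
G1 X-4.34 Y3.64 E1.8248
G1 X0.00 Y0.00 E2.2205
G1 X10.93 Y13.02 E3.4078
G1 X-11.29 Y31.66 E5.4336
G1 X-22.22 Y18.64 E6.6209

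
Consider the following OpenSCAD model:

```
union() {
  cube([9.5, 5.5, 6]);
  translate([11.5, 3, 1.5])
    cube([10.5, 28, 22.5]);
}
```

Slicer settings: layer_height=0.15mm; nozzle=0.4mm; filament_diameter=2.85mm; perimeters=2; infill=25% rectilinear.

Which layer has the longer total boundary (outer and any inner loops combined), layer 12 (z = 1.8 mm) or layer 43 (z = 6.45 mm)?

layer 12 (z = 1.8 mm)

Layer 12 (z = 1.8): the cube (footprint 9.5×5.5) is included at this height (perimeter 30.00 mm); the 10.5×28 cube at (11.5, 3) contributes its full rectangle (perimeter 77.00 mm); Merging all regions: the 2 present regions are separate (no shared area or edge), so areas and boundary lengths simply add and each stays a separate island — boundary = 107.00 mm. So its perimeter = 107.00 mm. Layer 43 (z = 6.45): the cube does not reach this height (z outside [0, 6]); the cube at (11.5, 3) (footprint 10.5×28) is included at this height (perimeter 77.00 mm); Merging all regions: only the 10.5×28 cube at (11.5, 3) is present, so the union is just that shape — boundary = 77.00 mm. So its perimeter = 77.00 mm. Layer 12 is larger (107.00 vs 77.00 mm).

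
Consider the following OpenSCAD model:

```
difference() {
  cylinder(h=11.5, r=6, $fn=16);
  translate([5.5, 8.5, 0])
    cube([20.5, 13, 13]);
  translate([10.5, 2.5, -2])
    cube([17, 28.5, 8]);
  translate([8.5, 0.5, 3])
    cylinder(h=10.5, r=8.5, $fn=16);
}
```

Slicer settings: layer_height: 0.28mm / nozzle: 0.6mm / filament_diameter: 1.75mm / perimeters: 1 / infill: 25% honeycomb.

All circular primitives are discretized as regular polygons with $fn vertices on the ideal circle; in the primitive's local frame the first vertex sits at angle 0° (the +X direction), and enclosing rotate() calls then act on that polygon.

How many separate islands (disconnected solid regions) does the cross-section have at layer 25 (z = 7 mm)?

At z = 7 mm: the r=6 cylinder gives a regular 16-gon of circumradius 6 (constant along its height); the cube at (5.5, 8.5) is present — its section is the full 20.5×13 rectangle; the cube at (10.5, 2.5) is absent (z outside [-2, 6]); the r=8.5 cylinder at (8.5, 0.5) gives a regular 16-gon of circumradius 8.5 (constant along its height); Subtracting the remaining from the first: starting from the r=6 cylinder, the 20.5×13 cube at (5.5, 8.5) misses the remaining region (no effect); the r=8.5 cylinder at (8.5, 0.5) partially overlaps it — only the 45.35 mm² overlap (of its 221.19 mm²) is removed, clipping the outline — 1 connected region. Overall, the cross-section is a single solid region. Island count = 1.

1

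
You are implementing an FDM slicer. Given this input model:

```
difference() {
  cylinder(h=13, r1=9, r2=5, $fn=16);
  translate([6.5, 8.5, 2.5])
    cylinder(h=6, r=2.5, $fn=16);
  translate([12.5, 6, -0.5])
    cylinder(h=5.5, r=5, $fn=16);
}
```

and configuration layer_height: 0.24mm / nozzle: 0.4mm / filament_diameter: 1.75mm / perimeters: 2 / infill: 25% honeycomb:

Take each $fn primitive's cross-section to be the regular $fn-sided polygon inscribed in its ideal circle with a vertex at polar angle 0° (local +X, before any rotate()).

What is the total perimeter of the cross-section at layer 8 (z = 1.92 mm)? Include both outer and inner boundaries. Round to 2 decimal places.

52.50 mm

At z = 1.92 mm: the cone (r1=9→r2=5) has section circumradius 8.409 here — a regular 16-gon (perimeter = 2·16·8.409·sin(180°/16) = 52.50 mm); the cylinder at (6.5, 8.5) is not intersected at this z (z outside [2.5, 8.5]); the cylinder at (12.5, 6): section is a regular 16-gon, circumradius r=5 (perimeter = 2·16·5.000·sin(180°/16) = 31.21 mm); Subtracting the remaining from the first: starting from the cone, the r=5 cylinder at (12.5, 6) misses the remaining region (no effect) — boundary = 52.50 mm. Overall, the cross-section is a single solid region. Total boundary length (outer) = 52.50 mm.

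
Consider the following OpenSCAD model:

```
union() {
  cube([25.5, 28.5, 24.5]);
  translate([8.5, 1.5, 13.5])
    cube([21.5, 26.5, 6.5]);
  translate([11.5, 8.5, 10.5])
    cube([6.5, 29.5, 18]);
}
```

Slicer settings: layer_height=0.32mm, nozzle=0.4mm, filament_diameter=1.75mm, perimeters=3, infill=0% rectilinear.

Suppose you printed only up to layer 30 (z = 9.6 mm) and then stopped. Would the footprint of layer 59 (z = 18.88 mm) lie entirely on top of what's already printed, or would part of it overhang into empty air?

Compare the two slices. At z = 9.6: the cube (footprint 25.5×28.5) is included at this height (area 726.75 mm²); the cube at (8.5, 1.5) is not intersected at this z (z outside [13.5, 20]); the cube at (11.5, 8.5) does not reach this height (z outside [10.5, 28.5]); Merging all regions: only the 25.5×28.5 cube is present, so the union is just that shape — area = 726.75 mm². At z = 18.88: the cube is present — its section is the full 25.5×28.5 rectangle (area 726.75 mm²); the cube at (8.5, 1.5) is present — its section is the full 21.5×26.5 rectangle (area 569.75 mm²); the cube at (11.5, 8.5) is present — its section is the full 6.5×29.5 rectangle (area 191.75 mm²); Combining (union): the regions partially overlap — summed areas 1488.25 mm² minus the doubly-counted overlap 580.50 mm² gives 907.75 mm² — area = 907.75 mm². Checking containment: at z = 18.88 the cross-section extends beyond the z = 9.6 cross-section by about 181.00 mm².

part overhangs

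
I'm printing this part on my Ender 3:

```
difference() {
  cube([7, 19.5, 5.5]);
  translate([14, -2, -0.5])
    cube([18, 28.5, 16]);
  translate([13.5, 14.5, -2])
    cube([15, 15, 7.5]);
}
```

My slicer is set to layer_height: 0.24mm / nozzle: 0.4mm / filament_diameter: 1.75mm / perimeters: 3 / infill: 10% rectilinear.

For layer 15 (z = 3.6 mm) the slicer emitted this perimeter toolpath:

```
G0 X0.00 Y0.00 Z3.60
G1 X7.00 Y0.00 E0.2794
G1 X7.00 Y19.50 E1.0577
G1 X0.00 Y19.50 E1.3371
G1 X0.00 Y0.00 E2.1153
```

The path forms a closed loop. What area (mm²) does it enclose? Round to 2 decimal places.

Apply the shoelace formula to the sequence of (X, Y) vertices; enclosed area = 136.50 mm².

136.50 mm²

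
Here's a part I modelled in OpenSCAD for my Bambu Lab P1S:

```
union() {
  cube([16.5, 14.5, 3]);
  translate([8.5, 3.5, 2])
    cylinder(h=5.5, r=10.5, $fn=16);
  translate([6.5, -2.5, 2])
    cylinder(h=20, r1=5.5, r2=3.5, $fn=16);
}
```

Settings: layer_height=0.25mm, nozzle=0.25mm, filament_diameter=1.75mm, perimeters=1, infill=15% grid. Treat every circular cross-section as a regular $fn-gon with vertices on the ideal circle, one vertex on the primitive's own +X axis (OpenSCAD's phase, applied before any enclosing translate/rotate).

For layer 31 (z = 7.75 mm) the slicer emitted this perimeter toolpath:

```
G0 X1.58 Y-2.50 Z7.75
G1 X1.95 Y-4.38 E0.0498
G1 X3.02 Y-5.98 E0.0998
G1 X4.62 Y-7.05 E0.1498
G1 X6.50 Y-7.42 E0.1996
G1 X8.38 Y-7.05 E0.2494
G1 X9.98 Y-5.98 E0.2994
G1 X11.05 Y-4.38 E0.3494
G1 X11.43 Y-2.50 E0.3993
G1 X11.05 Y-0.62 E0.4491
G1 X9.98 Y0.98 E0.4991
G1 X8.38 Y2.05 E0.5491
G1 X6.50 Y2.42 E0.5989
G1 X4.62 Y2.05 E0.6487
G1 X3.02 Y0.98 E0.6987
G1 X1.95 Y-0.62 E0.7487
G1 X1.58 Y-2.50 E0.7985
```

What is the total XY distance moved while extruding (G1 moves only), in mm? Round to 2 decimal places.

30.73 mm

Sum the Euclidean lengths of each G1 segment: total = 30.73 mm.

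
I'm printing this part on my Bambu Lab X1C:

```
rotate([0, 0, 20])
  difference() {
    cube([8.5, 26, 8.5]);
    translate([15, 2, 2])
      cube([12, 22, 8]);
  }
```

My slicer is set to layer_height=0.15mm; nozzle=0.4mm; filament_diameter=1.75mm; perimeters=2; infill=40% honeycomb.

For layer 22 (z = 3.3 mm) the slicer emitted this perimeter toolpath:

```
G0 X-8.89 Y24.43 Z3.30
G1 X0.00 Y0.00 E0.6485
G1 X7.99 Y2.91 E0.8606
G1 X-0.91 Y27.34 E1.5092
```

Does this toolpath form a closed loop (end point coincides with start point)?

Start point (G0): (-8.89, 24.43). End point (last G1): the path does not return to the start — open.

no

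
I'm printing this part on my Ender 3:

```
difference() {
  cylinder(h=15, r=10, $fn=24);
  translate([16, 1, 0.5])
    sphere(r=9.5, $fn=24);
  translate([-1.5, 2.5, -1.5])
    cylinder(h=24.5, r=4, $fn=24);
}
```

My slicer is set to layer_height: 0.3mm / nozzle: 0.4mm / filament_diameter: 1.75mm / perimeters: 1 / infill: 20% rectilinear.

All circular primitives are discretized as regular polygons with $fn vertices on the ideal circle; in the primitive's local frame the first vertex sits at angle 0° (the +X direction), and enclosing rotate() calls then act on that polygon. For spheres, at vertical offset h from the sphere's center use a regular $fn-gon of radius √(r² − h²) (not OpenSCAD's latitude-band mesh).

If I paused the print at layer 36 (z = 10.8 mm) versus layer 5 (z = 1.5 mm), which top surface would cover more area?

Layer 36 (z = 10.8): the r=10 cylinder contributes a regular 24-gon of circumradius 10 (area = (24/2)·10.000²·sin(360°/24) = 310.58 mm²); the sphere at (16, 1) is not intersected at this z (|z−center|=10.300 > r=9.5); the r=4 cylinder at (-1.5, 2.5) contributes a regular 24-gon of circumradius 4 (area = (24/2)·4.000²·sin(360°/24) = 49.69 mm²); After the difference (first − rest): starting from the r=10 cylinder (310.58 mm²), the r=4 cylinder at (-1.5, 2.5) lies wholly inside it (removes its full 49.69 mm² and its 25.06 mm outline becomes a hole wall) — area = 260.89 mm². So its area = 260.89 mm². Layer 5 (z = 1.5): the r=10 cylinder gives a regular 24-gon of circumradius 10 (constant along its height) (area = (24/2)·10.000²·sin(360°/24) = 310.58 mm²); the r=9.5 sphere at (16, 1) slices to a regular 24-gon of circumradius 9.447 (√(r²−h²) with h=1 from center) (area = (24/2)·9.447²·sin(360°/24) = 277.20 mm²); the r=4 cylinder at (-1.5, 2.5) contributes a regular 24-gon of circumradius 4 (area = (24/2)·4.000²·sin(360°/24) = 49.69 mm²); After the difference (first − rest): starting from the r=10 cylinder (310.58 mm²), the r=9.5 sphere at (16, 1) partially overlaps it — only the 24.25 mm² overlap (of its 277.20 mm²) is removed, clipping the outline; the r=4 cylinder at (-1.5, 2.5) lies wholly inside it (removes its full 49.69 mm² and its 25.06 mm outline becomes a hole wall) — area = 236.64 mm². So its area = 236.64 mm². Layer 36 is larger (260.89 vs 236.64 mm²).

layer 36 (z = 10.8 mm)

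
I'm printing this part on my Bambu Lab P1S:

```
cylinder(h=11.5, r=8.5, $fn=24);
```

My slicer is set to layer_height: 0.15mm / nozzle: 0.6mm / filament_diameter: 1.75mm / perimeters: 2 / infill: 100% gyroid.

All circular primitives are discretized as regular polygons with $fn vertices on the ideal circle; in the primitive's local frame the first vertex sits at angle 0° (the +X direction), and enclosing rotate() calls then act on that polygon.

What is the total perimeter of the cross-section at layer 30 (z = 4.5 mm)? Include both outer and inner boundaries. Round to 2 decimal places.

At z = 4.5 mm: the cylinder: section is a regular 24-gon, circumradius r=8.5 (perimeter = 2·24·8.500·sin(180°/24) = 53.25 mm). Overall, the cross-section is a single solid region. Total boundary length (outer) = 53.25 mm.

53.25 mm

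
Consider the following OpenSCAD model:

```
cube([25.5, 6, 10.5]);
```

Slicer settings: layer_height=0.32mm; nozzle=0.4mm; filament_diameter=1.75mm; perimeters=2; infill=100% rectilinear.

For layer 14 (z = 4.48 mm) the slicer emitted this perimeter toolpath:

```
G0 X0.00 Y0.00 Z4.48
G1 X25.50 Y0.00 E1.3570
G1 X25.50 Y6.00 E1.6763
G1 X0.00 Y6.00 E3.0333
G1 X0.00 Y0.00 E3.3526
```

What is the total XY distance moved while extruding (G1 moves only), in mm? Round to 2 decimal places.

Sum the Euclidean lengths of each G1 segment: total = 63.00 mm.

63.00 mm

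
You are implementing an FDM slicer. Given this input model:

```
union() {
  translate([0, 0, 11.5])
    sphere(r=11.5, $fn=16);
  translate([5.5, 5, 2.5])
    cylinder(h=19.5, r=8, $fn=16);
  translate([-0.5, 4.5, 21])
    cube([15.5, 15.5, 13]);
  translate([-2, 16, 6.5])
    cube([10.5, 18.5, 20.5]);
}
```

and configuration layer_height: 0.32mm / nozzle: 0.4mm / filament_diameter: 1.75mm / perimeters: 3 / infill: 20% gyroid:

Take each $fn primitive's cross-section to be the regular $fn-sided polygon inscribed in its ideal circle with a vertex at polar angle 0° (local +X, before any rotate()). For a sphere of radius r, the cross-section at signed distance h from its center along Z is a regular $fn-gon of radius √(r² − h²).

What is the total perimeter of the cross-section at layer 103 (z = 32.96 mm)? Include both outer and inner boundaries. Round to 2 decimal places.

62.00 mm

At z = 32.96 mm: the sphere does not reach this height (|z−center|=21.460 > r=11.5); the cylinder at (5.5, 5) is not intersected at this z (z outside [2.5, 22]); the cube at (-0.5, 4.5) (footprint 15.5×15.5) is included at this height (perimeter 62.00 mm); the cube at (-2, 16) does not reach this height (z outside [6.5, 27]); Taking the union: only the 15.5×15.5 cube at (-0.5, 4.5) is present, so the union is just that shape — boundary = 62.00 mm. Overall, the cross-section is a single solid region. Total boundary length (outer) = 62.00 mm.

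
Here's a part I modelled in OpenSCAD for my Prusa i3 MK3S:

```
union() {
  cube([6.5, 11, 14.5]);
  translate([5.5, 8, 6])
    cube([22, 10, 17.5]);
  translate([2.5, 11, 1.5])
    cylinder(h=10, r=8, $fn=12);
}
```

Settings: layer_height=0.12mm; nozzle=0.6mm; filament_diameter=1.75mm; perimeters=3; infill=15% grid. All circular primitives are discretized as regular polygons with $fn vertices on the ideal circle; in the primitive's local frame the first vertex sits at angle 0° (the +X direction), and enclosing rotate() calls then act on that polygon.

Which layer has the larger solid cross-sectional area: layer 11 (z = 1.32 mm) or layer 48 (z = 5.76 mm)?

Layer 11 (z = 1.32): the cube (footprint 6.5×11) is included at this height (area 71.50 mm²); the cube at (5.5, 8) is absent (z outside [6, 23.5]); the cylinder at (2.5, 11) is not intersected at this z (z outside [1.5, 11.5]); Combining (union): only the 6.5×11 cube is present, so the union is just that shape — area = 71.50 mm². So its area = 71.50 mm². Layer 48 (z = 5.76): the 6.5×11 cube contributes its full rectangle (area 71.50 mm²); the cube at (5.5, 8) is not intersected at this z (z outside [6, 23.5]); the r=8 cylinder at (2.5, 11) gives a regular 12-gon of circumradius 8 (constant along its height) (area = (12/2)·8.000²·sin(360°/12) = 192.00 mm²); Merging all regions: the regions partially overlap — summed areas 263.50 mm² minus the doubly-counted overlap 49.02 mm² gives 214.48 mm² — area = 214.48 mm². So its area = 214.48 mm². Layer 48 is larger (214.48 vs 71.50 mm²).

layer 48 (z = 5.76 mm)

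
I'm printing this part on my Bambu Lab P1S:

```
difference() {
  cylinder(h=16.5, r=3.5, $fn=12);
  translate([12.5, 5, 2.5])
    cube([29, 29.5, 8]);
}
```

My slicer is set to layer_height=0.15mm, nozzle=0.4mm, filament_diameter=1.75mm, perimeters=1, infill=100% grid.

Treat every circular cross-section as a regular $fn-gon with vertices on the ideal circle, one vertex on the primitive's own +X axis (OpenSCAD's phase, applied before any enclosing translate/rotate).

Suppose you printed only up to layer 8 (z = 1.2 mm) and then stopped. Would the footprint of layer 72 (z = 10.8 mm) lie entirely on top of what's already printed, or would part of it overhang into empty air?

Compare the two slices. At z = 1.2: the r=3.5 cylinder gives a regular 12-gon of circumradius 3.5 (constant along its height) (area = (12/2)·3.500²·sin(360°/12) = 36.75 mm²); the cube at (12.5, 5) is not intersected at this z (z outside [2.5, 10.5]); After the difference (first − rest): none of the subtracted shapes is present at this height, so the r=3.5 cylinder is unchanged — area = 36.75 mm². At z = 10.8: the r=3.5 cylinder gives a regular 12-gon of circumradius 3.5 (constant along its height) (area = (12/2)·3.500²·sin(360°/12) = 36.75 mm²); the cube at (12.5, 5) does not reach this height (z outside [2.5, 10.5]); Taking the first minus the rest: none of the subtracted shapes is present at this height, so the r=3.5 cylinder is unchanged — area = 36.75 mm². Checking containment: the cross-section at z = 10.8 is a subset of the cross-section at z = 1.2.

entirely on top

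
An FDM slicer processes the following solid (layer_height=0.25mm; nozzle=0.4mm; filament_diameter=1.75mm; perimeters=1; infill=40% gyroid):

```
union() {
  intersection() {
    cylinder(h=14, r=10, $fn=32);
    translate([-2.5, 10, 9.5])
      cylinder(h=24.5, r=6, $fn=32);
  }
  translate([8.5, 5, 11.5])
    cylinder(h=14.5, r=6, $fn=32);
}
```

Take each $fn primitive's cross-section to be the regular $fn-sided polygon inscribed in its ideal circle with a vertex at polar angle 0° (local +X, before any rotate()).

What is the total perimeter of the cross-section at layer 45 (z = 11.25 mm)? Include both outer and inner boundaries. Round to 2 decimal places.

At z = 11.25 mm: the r=10 cylinder contributes a regular 32-gon of circumradius 10 (perimeter = 2·32·10.000·sin(180°/32) = 62.73 mm); the cylinder at (-2.5, 10): section is a regular 32-gon, circumradius r=6 (perimeter = 2·32·6.000·sin(180°/32) = 37.64 mm); Keeping only the common overlap: the r=6 cylinder at (-2.5, 10) partially overlaps the r=10 cylinder; clipping to the common part keeps 45.12 mm² — boundary = 26.52 mm; the cylinder at (8.5, 5) is not intersected at this z (z outside [11.5, 26]); Taking the union: only that combined region is present, so the union is just that shape — boundary = 26.52 mm. Overall, the cross-section is a single solid region. Total boundary length (outer) = 26.52 mm.

26.52 mm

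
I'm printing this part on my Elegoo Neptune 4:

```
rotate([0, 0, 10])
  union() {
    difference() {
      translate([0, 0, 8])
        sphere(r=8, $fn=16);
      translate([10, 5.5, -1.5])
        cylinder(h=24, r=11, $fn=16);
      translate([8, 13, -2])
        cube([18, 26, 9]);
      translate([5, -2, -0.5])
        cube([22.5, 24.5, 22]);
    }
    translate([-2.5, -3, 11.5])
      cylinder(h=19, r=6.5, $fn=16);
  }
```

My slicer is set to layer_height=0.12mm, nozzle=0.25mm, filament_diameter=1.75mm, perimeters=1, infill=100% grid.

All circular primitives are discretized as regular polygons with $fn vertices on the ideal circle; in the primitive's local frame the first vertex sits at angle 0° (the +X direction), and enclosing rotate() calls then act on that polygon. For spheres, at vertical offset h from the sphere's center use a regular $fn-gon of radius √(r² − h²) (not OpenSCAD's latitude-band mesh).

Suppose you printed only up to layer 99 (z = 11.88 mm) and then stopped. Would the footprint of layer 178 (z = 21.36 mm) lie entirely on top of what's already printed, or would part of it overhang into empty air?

entirely on top

Compare the two slices. At z = 11.88: the sphere: section is a regular 16-gon, circumradius = √(r²−h²) = √(8²−3.88²) = 6.996 (area = (16/2)·6.996²·sin(360°/16) = 149.85 mm²); the r=11 cylinder at (10, 5.5) contributes a regular 16-gon of circumradius 11 (area = (16/2)·11.000²·sin(360°/16) = 370.44 mm²); the cube at (8, 13) is absent (z outside [-2, 7]); the cube at (5, -2) is present — its section is the full 22.5×24.5 rectangle (area 551.25 mm²); Subtracting the remaining from the first: starting from the r=8 sphere (149.85 mm²), the r=11 cylinder at (10, 5.5) partially overlaps it — only the 57.54 mm² overlap (of its 370.44 mm²) is removed, clipping the outline; the 22.5×24.5 cube at (5, -2) misses the remaining region (no effect) — area = 92.31 mm²; the cylinder at (-2.5, -3): section is a regular 16-gon, circumradius r=6.5 (area = (16/2)·6.500²·sin(360°/16) = 129.35 mm²); Merging all regions: the regions partially overlap — summed areas 221.66 mm² minus the doubly-counted overlap 76.11 mm² gives 145.54 mm² — area = 145.54 mm²; (whole slice rotated 10° about Z — lengths, areas and connectivity unchanged). At z = 21.36: the sphere is absent (|z−center|=13.360 > r=8); the r=11 cylinder at (10, 5.5) gives a regular 16-gon of circumradius 11 (constant along its height) (area = (16/2)·11.000²·sin(360°/16) = 370.44 mm²); the cube at (8, 13) does not reach this height (z outside [-2, 7]); the 22.5×24.5 cube at (5, -2) contributes its full rectangle (area 551.25 mm²); After the difference (first − rest): the first operand is absent here, so nothing remains; the cylinder at (-2.5, -3): section is a regular 16-gon, circumradius r=6.5 (area = (16/2)·6.500²·sin(360°/16) = 129.35 mm²); Taking the union: only the r=6.5 cylinder at (-2.5, -3) is present, so the union is just that shape — area = 129.35 mm²; (whole slice rotated 10° about Z — lengths, areas and connectivity unchanged). Checking containment: the cross-section at z = 21.36 is a subset of the cross-section at z = 11.88.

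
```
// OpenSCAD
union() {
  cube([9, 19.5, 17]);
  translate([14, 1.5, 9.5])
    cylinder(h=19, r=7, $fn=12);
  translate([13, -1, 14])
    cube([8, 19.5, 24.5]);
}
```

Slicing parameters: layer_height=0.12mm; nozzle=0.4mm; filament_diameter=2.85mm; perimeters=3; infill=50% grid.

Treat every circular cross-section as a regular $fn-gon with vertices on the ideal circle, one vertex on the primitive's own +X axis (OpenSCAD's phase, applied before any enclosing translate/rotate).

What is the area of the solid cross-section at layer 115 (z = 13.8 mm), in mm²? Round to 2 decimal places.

313.88 mm²

At z = 13.8 mm: the cube (footprint 9×19.5) is included at this height (area 175.50 mm²); the r=7 cylinder at (14, 1.5) gives a regular 12-gon of circumradius 7 (constant along its height) (area = (12/2)·7.000²·sin(360°/12) = 147.00 mm²); the cube at (13, -1) is not intersected at this z (z outside [14, 38.5]); Combining (union): the regions partially overlap — summed areas 322.50 mm² minus the doubly-counted overlap 8.62 mm² gives 313.88 mm² — area = 313.88 mm². Overall, the cross-section is a single solid region. Net area = 313.88 mm².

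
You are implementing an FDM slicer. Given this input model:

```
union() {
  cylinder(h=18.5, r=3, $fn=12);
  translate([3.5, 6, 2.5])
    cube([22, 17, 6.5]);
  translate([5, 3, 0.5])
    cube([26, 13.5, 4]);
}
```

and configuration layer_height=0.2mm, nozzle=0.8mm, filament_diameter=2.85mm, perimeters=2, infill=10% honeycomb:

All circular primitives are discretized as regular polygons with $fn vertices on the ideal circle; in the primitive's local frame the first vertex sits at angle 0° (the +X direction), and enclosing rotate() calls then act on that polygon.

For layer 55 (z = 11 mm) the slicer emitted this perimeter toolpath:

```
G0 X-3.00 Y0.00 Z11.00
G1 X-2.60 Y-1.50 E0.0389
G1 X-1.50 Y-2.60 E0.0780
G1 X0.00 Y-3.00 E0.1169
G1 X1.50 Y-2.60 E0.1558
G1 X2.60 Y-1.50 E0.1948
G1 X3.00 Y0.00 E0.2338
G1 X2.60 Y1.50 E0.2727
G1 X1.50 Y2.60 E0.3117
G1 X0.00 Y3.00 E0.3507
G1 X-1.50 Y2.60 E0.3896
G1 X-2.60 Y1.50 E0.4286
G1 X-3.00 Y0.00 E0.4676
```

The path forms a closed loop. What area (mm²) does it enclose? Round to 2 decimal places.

27.02 mm²

Apply the shoelace formula to the sequence of (X, Y) vertices; enclosed area = 27.02 mm².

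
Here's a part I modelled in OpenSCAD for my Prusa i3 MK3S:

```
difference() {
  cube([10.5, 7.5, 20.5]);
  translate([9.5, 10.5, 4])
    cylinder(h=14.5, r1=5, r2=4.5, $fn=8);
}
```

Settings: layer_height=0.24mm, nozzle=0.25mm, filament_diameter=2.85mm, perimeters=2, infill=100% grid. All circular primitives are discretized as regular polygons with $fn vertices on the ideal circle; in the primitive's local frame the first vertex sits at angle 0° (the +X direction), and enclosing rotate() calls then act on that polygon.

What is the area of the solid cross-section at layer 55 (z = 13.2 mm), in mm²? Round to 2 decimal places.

73.95 mm²

At z = 13.2 mm: the cube (footprint 10.5×7.5) is included at this height (area 78.75 mm²); the cone at (9.5, 10.5): at t=0.634 of its height the radius interpolates to r₁+(r₂−r₁)t = 4.683, giving a regular 8-gon of that circumradius (area = (8/2)·4.683²·sin(360°/8) = 62.02 mm²); Taking the first minus the rest: starting from the 10.5×7.5 cube (78.75 mm²), the cone at (9.5, 10.5) partially overlaps it — only the 4.80 mm² overlap (of its 62.02 mm²) is removed, clipping the outline — area = 73.95 mm². Overall, the cross-section is a single solid region. Net area = 73.95 mm².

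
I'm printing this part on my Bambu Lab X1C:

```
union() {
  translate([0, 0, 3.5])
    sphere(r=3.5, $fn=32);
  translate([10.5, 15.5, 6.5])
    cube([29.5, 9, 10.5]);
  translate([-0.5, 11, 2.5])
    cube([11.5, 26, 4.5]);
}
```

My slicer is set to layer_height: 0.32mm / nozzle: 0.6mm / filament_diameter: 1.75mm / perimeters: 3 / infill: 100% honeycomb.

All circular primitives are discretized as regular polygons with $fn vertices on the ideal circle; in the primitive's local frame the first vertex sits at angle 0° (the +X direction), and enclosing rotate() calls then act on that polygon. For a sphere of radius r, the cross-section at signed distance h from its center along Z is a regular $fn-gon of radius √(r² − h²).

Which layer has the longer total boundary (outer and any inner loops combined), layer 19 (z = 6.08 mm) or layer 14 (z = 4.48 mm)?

layer 14 (z = 4.48 mm)

Layer 19 (z = 6.08): the r=3.5 sphere slices to a regular 32-gon of circumradius 2.365 (√(r²−h²) with h=2.58 from center) (perimeter = 2·32·2.365·sin(180°/32) = 14.84 mm); the cube at (10.5, 15.5) is not intersected at this z (z outside [6.5, 17]); the cube at (-0.5, 11) is present — its section is the full 11.5×26 rectangle (perimeter 75.00 mm); Merging all regions: the 2 present regions are separate (no shared area or edge), so areas and boundary lengths simply add and each stays a separate island — boundary = 89.84 mm. So its perimeter = 89.84 mm. Layer 14 (z = 4.48): the r=3.5 sphere contributes a regular 32-gon of circumradius √(3.5²−0.98²) = 3.360 (perimeter = 2·32·3.360·sin(180°/32) = 21.08 mm); the cube at (10.5, 15.5) does not reach this height (z outside [6.5, 17]); the 11.5×26 cube at (-0.5, 11) contributes its full rectangle (perimeter 75.00 mm); Taking the union: the 2 present regions are separate (no shared area or edge), so areas and boundary lengths simply add and each stays a separate island — boundary = 96.08 mm. So its perimeter = 96.08 mm. Layer 14 is larger (96.08 vs 89.84 mm).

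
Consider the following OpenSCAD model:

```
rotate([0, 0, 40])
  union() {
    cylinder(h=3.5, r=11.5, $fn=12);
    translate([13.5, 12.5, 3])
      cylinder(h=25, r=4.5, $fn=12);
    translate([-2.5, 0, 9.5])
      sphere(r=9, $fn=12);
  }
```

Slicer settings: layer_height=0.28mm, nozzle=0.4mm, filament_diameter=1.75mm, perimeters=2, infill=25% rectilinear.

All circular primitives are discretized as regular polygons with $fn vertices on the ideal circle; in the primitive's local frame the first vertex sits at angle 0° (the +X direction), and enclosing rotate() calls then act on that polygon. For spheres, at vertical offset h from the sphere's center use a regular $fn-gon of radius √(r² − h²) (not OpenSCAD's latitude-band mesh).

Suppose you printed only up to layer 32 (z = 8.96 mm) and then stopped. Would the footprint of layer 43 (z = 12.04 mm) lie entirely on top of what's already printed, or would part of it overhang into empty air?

Compare the two slices. At z = 8.96: the cylinder does not reach this height (z outside [0, 3.5]); the r=4.5 cylinder at (13.5, 12.5) contributes a regular 12-gon of circumradius 4.5 (area = (12/2)·4.500²·sin(360°/12) = 60.75 mm²); the sphere at (-2.5, 0): section is a regular 12-gon, circumradius = √(r²−h²) = √(9²−0.54²) = 8.984 (area = (12/2)·8.984²·sin(360°/12) = 242.13 mm²); Merging all regions: the 2 present regions are separate (no shared area or edge), so areas and boundary lengths simply add and each stays a separate island — area = 302.88 mm²; (rotated 40° about Z; rotation is an isometry so areas/perimeters/island counts are preserved). At z = 12.04: the cylinder is absent (z outside [0, 3.5]); the r=4.5 cylinder at (13.5, 12.5) contributes a regular 12-gon of circumradius 4.5 (area = (12/2)·4.500²·sin(360°/12) = 60.75 mm²); the r=9 sphere at (-2.5, 0) slices to a regular 12-gon of circumradius 8.634 (√(r²−h²) with h=2.54 from center) (area = (12/2)·8.634²·sin(360°/12) = 223.65 mm²); Merging all regions: the 2 present regions are separate (no shared area or edge), so areas and boundary lengths simply add and each stays a separate island — area = 284.40 mm²; (whole slice rotated 40° about Z — lengths, areas and connectivity unchanged). Checking containment: the cross-section at z = 12.04 is a subset of the cross-section at z = 8.96.

entirely on top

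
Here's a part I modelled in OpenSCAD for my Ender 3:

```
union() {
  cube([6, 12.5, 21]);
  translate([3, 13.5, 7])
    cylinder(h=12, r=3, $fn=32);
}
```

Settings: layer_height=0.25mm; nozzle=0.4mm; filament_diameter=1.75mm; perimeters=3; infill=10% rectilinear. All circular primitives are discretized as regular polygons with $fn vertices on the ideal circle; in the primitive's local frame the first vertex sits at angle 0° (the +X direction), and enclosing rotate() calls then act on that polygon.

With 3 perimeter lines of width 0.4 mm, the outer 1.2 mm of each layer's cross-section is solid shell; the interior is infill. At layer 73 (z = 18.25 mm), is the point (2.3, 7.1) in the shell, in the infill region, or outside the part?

infill

At z = 18.25 mm: the cube (footprint 6×12.5) is included at this height; the r=3 cylinder at (3, 13.5) contributes a regular 32-gon of circumradius 3; Combining (union): the regions partially overlap (shared area 8.18 mm²), so overlapping operands fuse into one piece — 1 connected region. Overall, the cross-section is a single solid region. The nearest boundary edge runs (0.00, 0.00)→(0.00, 12.50); distance from the point to it = 2.30 mm. The point is inside the cross-section and 2.30 mm from the nearest boundary — more than the 1.2 mm shell width (3 × 0.4), so it's in the infill interior.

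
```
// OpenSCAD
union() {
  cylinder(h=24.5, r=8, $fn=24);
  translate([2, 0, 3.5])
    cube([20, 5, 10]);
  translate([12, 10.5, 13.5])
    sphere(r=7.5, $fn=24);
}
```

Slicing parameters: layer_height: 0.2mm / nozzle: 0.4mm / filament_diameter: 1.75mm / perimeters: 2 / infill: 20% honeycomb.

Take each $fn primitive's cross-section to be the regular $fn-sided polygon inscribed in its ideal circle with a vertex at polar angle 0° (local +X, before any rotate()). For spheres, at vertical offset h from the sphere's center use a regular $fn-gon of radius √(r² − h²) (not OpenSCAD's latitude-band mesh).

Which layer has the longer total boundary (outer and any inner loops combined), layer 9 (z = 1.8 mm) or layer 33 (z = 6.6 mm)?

Layer 9 (z = 1.8): the r=8 cylinder contributes a regular 24-gon of circumradius 8 (perimeter = 2·24·8.000·sin(180°/24) = 50.12 mm); the cube at (2, 0) is absent (z outside [3.5, 13.5]); the sphere at (12, 10.5) is not intersected at this z (|z−center|=11.700 > r=7.5); Taking the union: only the r=8 cylinder is present, so the union is just that shape — boundary = 50.12 mm. So its perimeter = 50.12 mm. Layer 33 (z = 6.6): the r=8 cylinder gives a regular 24-gon of circumradius 8 (constant along its height) (perimeter = 2·24·8.000·sin(180°/24) = 50.12 mm); the cube at (2, 0) (footprint 20×5) is included at this height (perimeter 50.00 mm); the sphere at (12, 10.5): section is a regular 24-gon, circumradius = √(r²−h²) = √(7.5²−6.9²) = 2.939 (perimeter = 2·24·2.939·sin(180°/24) = 18.42 mm); Merging all regions: the regions partially overlap (shared area 26.97 mm²), so the edge portions inside another operand are dropped and the merged outline is re-measured after clipping — boundary = 97.94 mm. So its perimeter = 97.94 mm. Layer 33 is larger (97.94 vs 50.12 mm).

layer 33 (z = 6.6 mm)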